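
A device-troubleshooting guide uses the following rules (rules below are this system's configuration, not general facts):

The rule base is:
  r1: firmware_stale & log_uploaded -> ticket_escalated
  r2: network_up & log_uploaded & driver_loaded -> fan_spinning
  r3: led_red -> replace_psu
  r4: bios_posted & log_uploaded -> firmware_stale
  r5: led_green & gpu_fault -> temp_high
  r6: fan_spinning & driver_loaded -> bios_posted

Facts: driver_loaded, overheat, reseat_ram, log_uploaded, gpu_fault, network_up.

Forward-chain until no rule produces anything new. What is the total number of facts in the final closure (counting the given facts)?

Round 1 fires r2, giving fan_spinning.
Round 2 fires r6, giving bios_posted.
Round 3 fires r4, giving firmware_stale.
Round 4 fires r1, giving ticket_escalated.
Closure: {bios_posted, driver_loaded, fan_spinning, firmware_stale, gpu_fault, log_uploaded, network_up, overheat, reseat_ram, ticket_escalated} — 10 facts.

10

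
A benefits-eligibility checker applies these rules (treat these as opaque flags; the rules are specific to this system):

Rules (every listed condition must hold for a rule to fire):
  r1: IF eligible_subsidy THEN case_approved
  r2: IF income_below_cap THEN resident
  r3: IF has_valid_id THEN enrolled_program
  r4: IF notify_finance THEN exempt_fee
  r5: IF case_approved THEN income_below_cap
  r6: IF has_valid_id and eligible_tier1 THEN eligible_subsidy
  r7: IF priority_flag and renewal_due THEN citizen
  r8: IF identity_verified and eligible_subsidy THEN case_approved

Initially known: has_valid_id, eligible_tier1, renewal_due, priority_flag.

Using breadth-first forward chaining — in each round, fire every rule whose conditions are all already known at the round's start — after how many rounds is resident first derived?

[1] r3 [IF has_valid_id THEN enrolled_program]; r6 [IF has_valid_id and eligible_tier1 THEN eligible_subsidy]; r7 [IF priority_flag and renewal_due THEN citizen]. ⇒ new: enrolled_program, eligible_subsidy, citizen.
[2] r1 [IF eligible_subsidy THEN case_approved]. ⇒ new: case_approved.
[3] r5 [IF case_approved THEN income_below_cap]. ⇒ new: income_below_cap.
[4] r2 [IF income_below_cap THEN resident]. ⇒ new: resident.
resident first appears in round 4.

4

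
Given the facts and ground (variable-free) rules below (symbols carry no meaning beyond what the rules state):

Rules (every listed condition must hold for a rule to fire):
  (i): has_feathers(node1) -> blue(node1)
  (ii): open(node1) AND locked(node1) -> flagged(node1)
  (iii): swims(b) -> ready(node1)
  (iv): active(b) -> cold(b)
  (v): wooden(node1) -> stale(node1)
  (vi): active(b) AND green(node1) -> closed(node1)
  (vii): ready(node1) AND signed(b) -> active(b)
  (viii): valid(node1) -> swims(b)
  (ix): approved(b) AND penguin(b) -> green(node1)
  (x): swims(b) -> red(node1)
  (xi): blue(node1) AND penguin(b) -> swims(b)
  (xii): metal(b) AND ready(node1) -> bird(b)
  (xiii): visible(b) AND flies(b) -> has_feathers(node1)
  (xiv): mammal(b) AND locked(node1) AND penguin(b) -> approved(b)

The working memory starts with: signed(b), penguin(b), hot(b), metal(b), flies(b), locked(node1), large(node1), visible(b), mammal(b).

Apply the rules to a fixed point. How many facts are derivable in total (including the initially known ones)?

[1] (xiii) [visible(b) AND flies(b) -> has_feathers(node1)]; (xiv) [mammal(b) AND locked(node1) AND penguin(b) -> approved(b)]. ⇒ new: has_feathers(node1), approved(b).
[2] (i) [has_feathers(node1) -> blue(node1)]; (ix) [approved(b) AND penguin(b) -> green(node1)]. ⇒ new: blue(node1), green(node1).
[3] (xi) [blue(node1) AND penguin(b) -> swims(b)]. ⇒ new: swims(b).
[4] (iii) [swims(b) -> ready(node1)]; (x) [swims(b) -> red(node1)]. ⇒ new: ready(node1), red(node1).
[5] (vii) [ready(node1) AND signed(b) -> active(b)]; (xii) [metal(b) AND ready(node1) -> bird(b)]. ⇒ new: active(b), bird(b).
[6] (iv) [active(b) -> cold(b)]; (vi) [active(b) AND green(node1) -> closed(node1)]. ⇒ new: cold(b), closed(node1).
Closure: {active(b), approved(b), bird(b), blue(node1), closed(node1), cold(b), flies(b), green(node1), has_feathers(node1), hot(b), large(node1), locked(node1), mammal(b), metal(b), penguin(b), ready(node1), red(node1), signed(b), swims(b), visible(b)} — 20 facts.

20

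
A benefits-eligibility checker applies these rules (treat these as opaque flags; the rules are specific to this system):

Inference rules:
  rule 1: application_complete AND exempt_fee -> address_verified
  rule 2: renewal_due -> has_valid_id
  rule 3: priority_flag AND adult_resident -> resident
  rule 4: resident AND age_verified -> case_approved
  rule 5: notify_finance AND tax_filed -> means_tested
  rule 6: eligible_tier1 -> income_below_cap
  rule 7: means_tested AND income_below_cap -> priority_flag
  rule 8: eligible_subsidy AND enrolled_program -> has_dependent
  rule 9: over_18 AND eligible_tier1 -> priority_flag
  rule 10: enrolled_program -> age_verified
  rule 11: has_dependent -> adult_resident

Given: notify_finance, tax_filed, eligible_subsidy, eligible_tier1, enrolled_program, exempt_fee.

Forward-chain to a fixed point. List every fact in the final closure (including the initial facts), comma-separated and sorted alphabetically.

[1] rule 5 [notify_finance AND tax_filed -> means_tested]; rule 6 [eligible_tier1 -> income_below_cap]; rule 8 [eligible_subsidy AND enrolled_program -> has_dependent]; rule 10 [enrolled_program -> age_verified]. ⇒ new: means_tested, income_below_cap, has_dependent, age_verified.
[2] rule 7 [means_tested AND income_below_cap -> priority_flag]; rule 11 [has_dependent -> adult_resident]. ⇒ new: priority_flag, adult_resident.
[3] rule 3 [priority_flag AND adult_resident -> resident]. ⇒ new: resident.
[4] rule 4 [resident AND age_verified -> case_approved]. ⇒ new: case_approved.

adult_resident, age_verified, case_approved, eligible_subsidy, eligible_tier1, enrolled_program, exempt_fee, has_dependent, income_below_cap, means_tested, notify_finance, priority_flag, resident, tax_filed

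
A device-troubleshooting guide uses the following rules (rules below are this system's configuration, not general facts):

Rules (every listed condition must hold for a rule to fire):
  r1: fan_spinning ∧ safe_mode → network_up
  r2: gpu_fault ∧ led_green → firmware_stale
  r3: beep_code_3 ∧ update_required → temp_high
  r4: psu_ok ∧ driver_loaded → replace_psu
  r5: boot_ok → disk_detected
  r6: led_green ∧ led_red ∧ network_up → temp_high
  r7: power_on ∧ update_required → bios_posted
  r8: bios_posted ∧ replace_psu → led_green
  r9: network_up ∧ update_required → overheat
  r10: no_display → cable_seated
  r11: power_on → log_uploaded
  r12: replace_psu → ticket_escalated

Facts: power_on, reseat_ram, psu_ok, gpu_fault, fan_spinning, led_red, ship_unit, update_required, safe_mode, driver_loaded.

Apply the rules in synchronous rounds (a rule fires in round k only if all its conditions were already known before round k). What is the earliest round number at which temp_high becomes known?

Round 1 — r1, r4, r7, r11, derive network_up, replace_psu, bios_posted, log_uploaded.
Round 2 — r8, r9, r12, derive led_green, overheat, ticket_escalated.
Round 3 — r2, r6, derive firmware_stale, temp_high.
temp_high first appears in round 3.

3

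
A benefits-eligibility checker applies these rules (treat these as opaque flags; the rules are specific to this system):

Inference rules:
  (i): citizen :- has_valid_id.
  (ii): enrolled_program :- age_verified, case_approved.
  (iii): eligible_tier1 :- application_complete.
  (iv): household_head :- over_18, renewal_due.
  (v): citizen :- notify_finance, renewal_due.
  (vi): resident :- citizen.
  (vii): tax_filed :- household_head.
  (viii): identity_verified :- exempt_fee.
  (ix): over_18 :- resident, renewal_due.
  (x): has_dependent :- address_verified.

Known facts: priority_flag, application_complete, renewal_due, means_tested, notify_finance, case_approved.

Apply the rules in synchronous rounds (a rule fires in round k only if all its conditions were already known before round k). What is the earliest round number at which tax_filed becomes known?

5

[1] (iii) [eligible_tier1 :- application_complete.]; (v) [citizen :- notify_finance, renewal_due.]. ⇒ new: eligible_tier1, citizen.
[2] (vi) [resident :- citizen.]. ⇒ new: resident.
[3] (ix) [over_18 :- resident, renewal_due.]. ⇒ new: over_18.
[4] (iv) [household_head :- over_18, renewal_due.]. ⇒ new: household_head.
[5] (vii) [tax_filed :- household_head.]. ⇒ new: tax_filed.
tax_filed first appears in round 5.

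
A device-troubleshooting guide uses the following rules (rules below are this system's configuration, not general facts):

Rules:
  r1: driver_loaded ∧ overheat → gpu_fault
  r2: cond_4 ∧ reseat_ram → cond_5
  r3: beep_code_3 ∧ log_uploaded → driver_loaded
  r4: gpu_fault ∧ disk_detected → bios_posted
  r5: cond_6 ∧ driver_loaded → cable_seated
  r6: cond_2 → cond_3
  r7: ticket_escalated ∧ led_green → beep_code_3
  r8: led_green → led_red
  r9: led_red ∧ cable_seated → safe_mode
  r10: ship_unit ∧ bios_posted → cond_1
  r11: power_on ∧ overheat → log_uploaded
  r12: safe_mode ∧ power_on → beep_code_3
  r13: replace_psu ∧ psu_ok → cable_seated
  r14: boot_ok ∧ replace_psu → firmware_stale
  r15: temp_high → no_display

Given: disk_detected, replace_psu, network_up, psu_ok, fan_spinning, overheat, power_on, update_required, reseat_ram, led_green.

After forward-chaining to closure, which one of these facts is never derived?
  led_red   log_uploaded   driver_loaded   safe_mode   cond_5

Round 1 fires r8, r11, r13, giving led_red, log_uploaded, cable_seated.
Round 2 fires r9, giving safe_mode.
Round 3 fires r12, giving beep_code_3.
Round 4 fires r3, giving driver_loaded.
Round 5 fires r1, giving gpu_fault.
Round 6 fires r4, giving bios_posted.
Derived: log_uploaded (round 1), safe_mode (round 2), led_red (round 1), driver_loaded (round 4). cond_5 never appears in any round.

cond_5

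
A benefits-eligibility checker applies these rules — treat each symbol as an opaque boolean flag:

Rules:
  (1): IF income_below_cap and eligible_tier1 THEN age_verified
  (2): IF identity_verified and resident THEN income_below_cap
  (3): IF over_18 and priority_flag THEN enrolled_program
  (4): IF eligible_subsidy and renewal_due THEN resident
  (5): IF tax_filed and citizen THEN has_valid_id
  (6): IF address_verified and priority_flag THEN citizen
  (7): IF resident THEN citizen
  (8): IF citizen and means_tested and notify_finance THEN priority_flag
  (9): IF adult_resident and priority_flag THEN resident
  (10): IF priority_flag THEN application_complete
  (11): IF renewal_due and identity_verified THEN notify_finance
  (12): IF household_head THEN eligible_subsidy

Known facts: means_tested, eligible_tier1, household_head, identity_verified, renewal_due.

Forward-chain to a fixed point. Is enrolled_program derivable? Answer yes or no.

no

Round 1 — (11), (12), derive notify_finance, eligible_subsidy.
Round 2 — (4), derive resident.
Round 3 — (2), (7), derive income_below_cap, citizen.
Round 4 — (1), (8), derive age_verified, priority_flag.
Round 5 — (10), derive application_complete.
Fixed point reached. enrolled_program is concluded only by (3); (3) needs over_18 (never derived).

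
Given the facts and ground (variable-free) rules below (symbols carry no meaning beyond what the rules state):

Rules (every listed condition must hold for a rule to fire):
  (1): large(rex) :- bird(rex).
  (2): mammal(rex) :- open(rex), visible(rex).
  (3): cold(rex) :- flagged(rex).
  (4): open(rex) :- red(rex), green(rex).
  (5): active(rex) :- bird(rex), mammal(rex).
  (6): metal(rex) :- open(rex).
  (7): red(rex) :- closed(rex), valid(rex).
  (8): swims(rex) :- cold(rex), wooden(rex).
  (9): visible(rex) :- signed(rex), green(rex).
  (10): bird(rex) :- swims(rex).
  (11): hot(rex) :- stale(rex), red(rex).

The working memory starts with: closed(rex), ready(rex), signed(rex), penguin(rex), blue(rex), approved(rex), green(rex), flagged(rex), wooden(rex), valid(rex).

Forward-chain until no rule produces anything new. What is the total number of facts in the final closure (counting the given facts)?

Round 1 fires (3), (7), (9), giving cold(rex), red(rex), visible(rex).
Round 2 fires (4), (8), giving open(rex), swims(rex).
Round 3 fires (2), (6), (10), giving mammal(rex), metal(rex), bird(rex).
Round 4 fires (1), (5), giving large(rex), active(rex).
Closure: {active(rex), approved(rex), bird(rex), blue(rex), closed(rex), cold(rex), flagged(rex), green(rex), large(rex), mammal(rex), metal(rex), open(rex), penguin(rex), ready(rex), red(rex), signed(rex), swims(rex), valid(rex), visible(rex), wooden(rex)} — 20 facts.

20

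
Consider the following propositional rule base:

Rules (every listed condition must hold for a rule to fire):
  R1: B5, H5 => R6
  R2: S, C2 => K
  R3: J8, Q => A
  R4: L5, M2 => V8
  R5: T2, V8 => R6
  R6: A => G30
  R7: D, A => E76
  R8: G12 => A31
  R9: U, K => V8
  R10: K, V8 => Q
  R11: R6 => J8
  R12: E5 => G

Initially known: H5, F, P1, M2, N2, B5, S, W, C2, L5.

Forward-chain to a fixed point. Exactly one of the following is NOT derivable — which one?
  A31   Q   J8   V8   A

A31

Round 1: R1 [B5, H5 => R6]; R2 [S, C2 => K]; R4 [L5, M2 => V8]. Adds R6, K, V8.
Round 2: R10 [K, V8 => Q]; R11 [R6 => J8]. Adds Q, J8.
Round 3: R3 [J8, Q => A]. Adds A.
Round 4: R6 [A => G30]. Adds G30.
Derived: A (round 3), Q (round 2), J8 (round 2), V8 (round 1). A31 never appears in any round.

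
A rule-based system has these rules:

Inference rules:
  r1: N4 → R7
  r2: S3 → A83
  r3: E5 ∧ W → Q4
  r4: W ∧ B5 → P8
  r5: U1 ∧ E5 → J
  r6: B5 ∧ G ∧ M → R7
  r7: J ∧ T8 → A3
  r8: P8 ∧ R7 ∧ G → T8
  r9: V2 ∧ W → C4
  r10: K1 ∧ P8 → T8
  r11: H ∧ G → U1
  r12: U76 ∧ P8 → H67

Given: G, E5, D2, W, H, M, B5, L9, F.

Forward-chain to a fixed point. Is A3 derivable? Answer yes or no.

[1] r3 [E5 ∧ W → Q4]; r4 [W ∧ B5 → P8]; r6 [B5 ∧ G ∧ M → R7]; r11 [H ∧ G → U1]. ⇒ new: Q4, P8, R7, U1.
[2] r5 [U1 ∧ E5 → J]; r8 [P8 ∧ R7 ∧ G → T8]. ⇒ new: J, T8.
[3] r7 [J ∧ T8 → A3]. ⇒ new: A3.
A3 appears in round 3, so it is derivable.

yes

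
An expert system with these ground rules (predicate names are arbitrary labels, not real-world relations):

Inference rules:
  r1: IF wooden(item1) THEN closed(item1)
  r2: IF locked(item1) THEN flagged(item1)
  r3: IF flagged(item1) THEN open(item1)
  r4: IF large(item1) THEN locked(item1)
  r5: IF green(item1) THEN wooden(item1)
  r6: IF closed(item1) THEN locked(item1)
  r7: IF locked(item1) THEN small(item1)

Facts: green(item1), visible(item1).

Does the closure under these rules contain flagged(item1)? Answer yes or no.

yes

Round 1 — r5, derive wooden(item1).
Round 2 — r1, derive closed(item1).
Round 3 — r6, derive locked(item1).
Round 4 — r2, r7, derive flagged(item1), small(item1).
Round 5 — r3, derive open(item1).
flagged(item1) appears in round 4, so it is derivable.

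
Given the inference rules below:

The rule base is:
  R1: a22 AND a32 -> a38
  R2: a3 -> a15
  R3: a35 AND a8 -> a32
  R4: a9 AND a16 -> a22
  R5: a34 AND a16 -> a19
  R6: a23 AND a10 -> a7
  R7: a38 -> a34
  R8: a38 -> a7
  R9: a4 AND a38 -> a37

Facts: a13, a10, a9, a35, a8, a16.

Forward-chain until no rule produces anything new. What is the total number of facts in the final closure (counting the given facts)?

Round 1: R3 [a35 AND a8 -> a32]; R4 [a9 AND a16 -> a22]. New: a32, a22.
Round 2: R1 [a22 AND a32 -> a38]. New: a38.
Round 3: R7 [a38 -> a34]; R8 [a38 -> a7]. New: a34, a7.
Round 4: R5 [a34 AND a16 -> a19]. New: a19.
Closure: {a10, a13, a16, a19, a22, a32, a34, a35, a38, a7, a8, a9} — 12 facts.

12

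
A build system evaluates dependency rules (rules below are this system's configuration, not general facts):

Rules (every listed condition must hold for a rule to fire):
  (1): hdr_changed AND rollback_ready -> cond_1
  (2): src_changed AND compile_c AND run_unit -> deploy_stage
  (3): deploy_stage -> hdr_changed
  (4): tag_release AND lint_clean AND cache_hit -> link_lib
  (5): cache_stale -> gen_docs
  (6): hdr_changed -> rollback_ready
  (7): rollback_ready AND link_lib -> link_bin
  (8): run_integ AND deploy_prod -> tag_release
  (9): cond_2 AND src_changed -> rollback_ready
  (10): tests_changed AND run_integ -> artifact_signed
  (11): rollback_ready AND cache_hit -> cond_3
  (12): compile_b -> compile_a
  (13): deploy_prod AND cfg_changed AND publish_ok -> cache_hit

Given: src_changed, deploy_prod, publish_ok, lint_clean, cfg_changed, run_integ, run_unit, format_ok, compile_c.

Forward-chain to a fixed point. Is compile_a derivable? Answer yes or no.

no

Round 1: (2) [src_changed AND compile_c AND run_unit -> deploy_stage]; (8) [run_integ AND deploy_prod -> tag_release]; (13) [deploy_prod AND cfg_changed AND publish_ok -> cache_hit]. New: deploy_stage, tag_release, cache_hit.
Round 2: (3) [deploy_stage -> hdr_changed]; (4) [tag_release AND lint_clean AND cache_hit -> link_lib]. New: hdr_changed, link_lib.
Round 3: (6) [hdr_changed -> rollback_ready]. New: rollback_ready.
Round 4: (1) [hdr_changed AND rollback_ready -> cond_1]; (7) [rollback_ready AND link_lib -> link_bin]; (11) [rollback_ready AND cache_hit -> cond_3]. New: cond_1, link_bin, cond_3.
Fixed point reached. compile_a is concluded only by (12); (12) needs compile_b (never derived).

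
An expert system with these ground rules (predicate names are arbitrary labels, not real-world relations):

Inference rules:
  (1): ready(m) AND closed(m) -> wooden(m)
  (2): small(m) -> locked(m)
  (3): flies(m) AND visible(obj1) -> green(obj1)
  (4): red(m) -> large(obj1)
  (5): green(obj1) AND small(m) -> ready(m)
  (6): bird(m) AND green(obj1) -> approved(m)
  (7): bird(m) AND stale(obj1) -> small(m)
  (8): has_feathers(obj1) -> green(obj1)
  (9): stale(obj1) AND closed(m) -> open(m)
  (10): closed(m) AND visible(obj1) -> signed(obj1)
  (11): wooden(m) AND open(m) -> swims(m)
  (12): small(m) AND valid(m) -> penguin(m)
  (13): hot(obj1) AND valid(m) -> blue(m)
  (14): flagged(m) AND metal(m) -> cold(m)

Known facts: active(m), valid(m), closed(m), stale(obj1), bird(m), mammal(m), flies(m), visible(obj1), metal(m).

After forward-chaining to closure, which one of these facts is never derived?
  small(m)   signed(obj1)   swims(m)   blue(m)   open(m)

blue(m)

Round 1: (3) [flies(m) AND visible(obj1) -> green(obj1)]; (7) [bird(m) AND stale(obj1) -> small(m)]; (9) [stale(obj1) AND closed(m) -> open(m)]; (10) [closed(m) AND visible(obj1) -> signed(obj1)]. Adds green(obj1), small(m), open(m), signed(obj1).
Round 2: (2) [small(m) -> locked(m)]; (5) [green(obj1) AND small(m) -> ready(m)]; (6) [bird(m) AND green(obj1) -> approved(m)]; (12) [small(m) AND valid(m) -> penguin(m)]. Adds locked(m), ready(m), approved(m), penguin(m).
Round 3: (1) [ready(m) AND closed(m) -> wooden(m)]. Adds wooden(m).
Round 4: (11) [wooden(m) AND open(m) -> swims(m)]. Adds swims(m).
Derived: open(m) (round 1), swims(m) (round 4), small(m) (round 1), signed(obj1) (round 1). blue(m) never appears in any round.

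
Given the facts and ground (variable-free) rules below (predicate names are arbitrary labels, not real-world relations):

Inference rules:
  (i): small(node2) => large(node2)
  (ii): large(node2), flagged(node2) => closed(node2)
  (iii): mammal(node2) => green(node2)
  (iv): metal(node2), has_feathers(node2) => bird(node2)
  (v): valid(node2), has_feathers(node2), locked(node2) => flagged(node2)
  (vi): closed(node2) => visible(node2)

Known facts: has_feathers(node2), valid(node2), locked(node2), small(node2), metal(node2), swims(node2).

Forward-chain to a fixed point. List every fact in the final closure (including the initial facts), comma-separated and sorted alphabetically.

bird(node2), closed(node2), flagged(node2), has_feathers(node2), large(node2), locked(node2), metal(node2), small(node2), swims(node2), valid(node2), visible(node2)

Round 1 fires (i), (iv), (v), giving large(node2), bird(node2), flagged(node2).
Round 2 fires (ii), giving closed(node2).
Round 3 fires (vi), giving visible(node2).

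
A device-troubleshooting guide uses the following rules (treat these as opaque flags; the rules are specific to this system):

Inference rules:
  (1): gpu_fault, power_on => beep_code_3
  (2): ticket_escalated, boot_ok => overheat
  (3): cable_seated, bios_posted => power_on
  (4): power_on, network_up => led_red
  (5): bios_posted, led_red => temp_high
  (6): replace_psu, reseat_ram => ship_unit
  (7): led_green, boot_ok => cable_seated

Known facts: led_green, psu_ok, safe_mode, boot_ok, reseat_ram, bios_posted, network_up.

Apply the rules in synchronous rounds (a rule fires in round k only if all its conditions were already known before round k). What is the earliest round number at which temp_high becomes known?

4

[1] (7) [led_green, boot_ok => cable_seated]. ⇒ new: cable_seated.
[2] (3) [cable_seated, bios_posted => power_on]. ⇒ new: power_on.
[3] (4) [power_on, network_up => led_red]. ⇒ new: led_red.
[4] (5) [bios_posted, led_red => temp_high]. ⇒ new: temp_high.
temp_high first appears in round 4.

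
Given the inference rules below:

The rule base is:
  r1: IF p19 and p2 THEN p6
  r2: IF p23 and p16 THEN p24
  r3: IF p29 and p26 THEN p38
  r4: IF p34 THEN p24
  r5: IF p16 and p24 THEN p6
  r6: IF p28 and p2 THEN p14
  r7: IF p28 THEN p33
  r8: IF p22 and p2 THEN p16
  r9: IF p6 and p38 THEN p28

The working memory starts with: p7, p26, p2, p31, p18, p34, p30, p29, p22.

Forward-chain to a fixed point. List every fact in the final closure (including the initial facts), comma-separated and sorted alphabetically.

[1] r3 [IF p29 and p26 THEN p38]; r4 [IF p34 THEN p24]; r8 [IF p22 and p2 THEN p16]. ⇒ new: p38, p24, p16.
[2] r5 [IF p16 and p24 THEN p6]. ⇒ new: p6.
[3] r9 [IF p6 and p38 THEN p28]. ⇒ new: p28.
[4] r6 [IF p28 and p2 THEN p14]; r7 [IF p28 THEN p33]. ⇒ new: p14, p33.

p14, p16, p18, p2, p22, p24, p26, p28, p29, p30, p31, p33, p34, p38, p6, p7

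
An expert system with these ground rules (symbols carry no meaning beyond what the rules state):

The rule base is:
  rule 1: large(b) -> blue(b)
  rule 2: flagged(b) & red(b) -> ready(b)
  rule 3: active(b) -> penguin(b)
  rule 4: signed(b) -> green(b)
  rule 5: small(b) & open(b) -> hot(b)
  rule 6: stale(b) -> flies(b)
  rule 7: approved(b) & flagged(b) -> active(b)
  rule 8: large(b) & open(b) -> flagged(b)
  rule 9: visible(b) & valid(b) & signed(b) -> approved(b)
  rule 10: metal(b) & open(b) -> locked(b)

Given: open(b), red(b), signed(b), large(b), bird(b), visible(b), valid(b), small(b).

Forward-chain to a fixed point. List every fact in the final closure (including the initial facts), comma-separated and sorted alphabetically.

active(b), approved(b), bird(b), blue(b), flagged(b), green(b), hot(b), large(b), open(b), penguin(b), ready(b), red(b), signed(b), small(b), valid(b), visible(b)

[1] rule 1 [large(b) -> blue(b)]; rule 4 [signed(b) -> green(b)]; rule 5 [small(b) & open(b) -> hot(b)]; rule 8 [large(b) & open(b) -> flagged(b)]; rule 9 [visible(b) & valid(b) & signed(b) -> approved(b)]. ⇒ new: blue(b), green(b), hot(b), flagged(b), approved(b).
[2] rule 2 [flagged(b) & red(b) -> ready(b)]; rule 7 [approved(b) & flagged(b) -> active(b)]. ⇒ new: ready(b), active(b).
[3] rule 3 [active(b) -> penguin(b)]. ⇒ new: penguin(b).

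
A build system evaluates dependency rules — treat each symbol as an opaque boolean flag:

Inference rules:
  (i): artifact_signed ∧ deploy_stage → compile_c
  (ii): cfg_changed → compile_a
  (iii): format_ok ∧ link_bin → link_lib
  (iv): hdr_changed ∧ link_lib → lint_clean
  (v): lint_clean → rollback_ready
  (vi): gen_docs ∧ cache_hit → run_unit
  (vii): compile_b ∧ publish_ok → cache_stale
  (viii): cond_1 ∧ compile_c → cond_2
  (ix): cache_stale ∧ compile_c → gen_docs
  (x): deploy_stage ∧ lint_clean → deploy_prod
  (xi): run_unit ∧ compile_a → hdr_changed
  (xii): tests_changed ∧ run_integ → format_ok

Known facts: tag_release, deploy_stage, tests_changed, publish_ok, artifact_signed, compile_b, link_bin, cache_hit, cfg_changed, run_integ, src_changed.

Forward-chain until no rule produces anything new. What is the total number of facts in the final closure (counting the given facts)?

22

Round 1 — (i), (ii), (vii), (xii), derive compile_c, compile_a, cache_stale, format_ok.
Round 2 — (iii), (ix), derive link_lib, gen_docs.
Round 3 — (vi), derive run_unit.
Round 4 — (xi), derive hdr_changed.
Round 5 — (iv), derive lint_clean.
Round 6 — (v), (x), derive rollback_ready, deploy_prod.
Closure: {artifact_signed, cache_hit, cache_stale, cfg_changed, compile_a, compile_b, compile_c, deploy_prod, deploy_stage, format_ok, gen_docs, hdr_changed, link_bin, link_lib, lint_clean, publish_ok, rollback_ready, run_integ, run_unit, src_changed, tag_release, tests_changed} — 22 facts.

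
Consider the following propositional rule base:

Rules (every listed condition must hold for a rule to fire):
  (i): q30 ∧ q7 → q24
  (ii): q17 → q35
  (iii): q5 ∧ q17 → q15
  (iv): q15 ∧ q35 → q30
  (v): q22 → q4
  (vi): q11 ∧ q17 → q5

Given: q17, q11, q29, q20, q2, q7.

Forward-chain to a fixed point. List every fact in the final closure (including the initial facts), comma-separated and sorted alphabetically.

q11, q15, q17, q2, q20, q24, q29, q30, q35, q5, q7

Round 1 fires (ii), (vi), giving q35, q5.
Round 2 fires (iii), giving q15.
Round 3 fires (iv), giving q30.
Round 4 fires (i), giving q24.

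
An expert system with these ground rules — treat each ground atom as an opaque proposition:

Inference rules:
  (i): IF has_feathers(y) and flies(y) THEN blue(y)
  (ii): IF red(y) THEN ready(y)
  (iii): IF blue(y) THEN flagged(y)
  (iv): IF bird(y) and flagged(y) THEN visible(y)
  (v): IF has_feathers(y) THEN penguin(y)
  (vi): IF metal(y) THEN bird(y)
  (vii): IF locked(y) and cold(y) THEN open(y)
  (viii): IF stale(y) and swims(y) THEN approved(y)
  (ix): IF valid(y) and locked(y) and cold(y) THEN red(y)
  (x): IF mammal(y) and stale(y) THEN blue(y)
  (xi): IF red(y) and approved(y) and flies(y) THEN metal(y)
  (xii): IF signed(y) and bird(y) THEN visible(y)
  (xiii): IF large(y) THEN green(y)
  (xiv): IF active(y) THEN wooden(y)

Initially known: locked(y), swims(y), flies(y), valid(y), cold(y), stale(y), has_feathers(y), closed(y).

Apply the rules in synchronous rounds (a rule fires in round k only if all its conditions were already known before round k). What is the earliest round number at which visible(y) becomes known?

4

Round 1 — (i), (v), (vii), (viii), (ix), derive blue(y), penguin(y), open(y), approved(y), red(y).
Round 2 — (ii), (iii), (xi), derive ready(y), flagged(y), metal(y).
Round 3 — (vi), derive bird(y).
Round 4 — (iv), derive visible(y).
visible(y) first appears in round 4.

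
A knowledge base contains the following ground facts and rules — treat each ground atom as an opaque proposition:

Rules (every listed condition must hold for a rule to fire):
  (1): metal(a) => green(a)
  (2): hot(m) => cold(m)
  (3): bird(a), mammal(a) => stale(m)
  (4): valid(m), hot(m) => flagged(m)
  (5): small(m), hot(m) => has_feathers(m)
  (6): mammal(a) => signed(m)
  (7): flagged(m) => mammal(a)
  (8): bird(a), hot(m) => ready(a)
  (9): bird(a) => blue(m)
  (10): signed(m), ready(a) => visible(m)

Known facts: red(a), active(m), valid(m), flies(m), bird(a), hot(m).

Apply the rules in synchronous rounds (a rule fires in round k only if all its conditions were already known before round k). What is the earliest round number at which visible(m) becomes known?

Round 1 — (2), (4), (8), (9), derive cold(m), flagged(m), ready(a), blue(m).
Round 2 — (7), derive mammal(a).
Round 3 — (3), (6), derive stale(m), signed(m).
Round 4 — (10), derive visible(m).
visible(m) first appears in round 4.

4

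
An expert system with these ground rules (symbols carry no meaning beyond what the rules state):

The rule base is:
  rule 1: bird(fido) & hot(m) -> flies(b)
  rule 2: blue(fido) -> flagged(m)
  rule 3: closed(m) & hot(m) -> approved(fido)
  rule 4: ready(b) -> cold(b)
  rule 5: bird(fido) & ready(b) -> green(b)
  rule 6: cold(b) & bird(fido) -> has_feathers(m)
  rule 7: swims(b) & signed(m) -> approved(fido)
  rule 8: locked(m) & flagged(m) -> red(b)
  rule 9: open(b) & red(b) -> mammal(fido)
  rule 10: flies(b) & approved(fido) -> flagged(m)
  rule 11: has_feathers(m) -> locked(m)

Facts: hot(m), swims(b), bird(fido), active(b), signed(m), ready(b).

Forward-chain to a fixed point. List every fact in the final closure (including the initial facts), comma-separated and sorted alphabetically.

active(b), approved(fido), bird(fido), cold(b), flagged(m), flies(b), green(b), has_feathers(m), hot(m), locked(m), ready(b), red(b), signed(m), swims(b)

Round 1 fires rule 1, rule 4, rule 5, rule 7, giving flies(b), cold(b), green(b), approved(fido).
Round 2 fires rule 6, rule 10, giving has_feathers(m), flagged(m).
Round 3 fires rule 11, giving locked(m).
Round 4 fires rule 8, giving red(b).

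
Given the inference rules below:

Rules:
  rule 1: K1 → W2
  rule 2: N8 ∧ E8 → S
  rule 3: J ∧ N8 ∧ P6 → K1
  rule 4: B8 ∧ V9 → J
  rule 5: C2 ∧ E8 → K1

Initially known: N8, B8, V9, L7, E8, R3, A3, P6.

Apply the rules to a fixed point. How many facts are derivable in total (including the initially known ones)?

Round 1 — rule 2, rule 4, derive S, J.
Round 2 — rule 3, derive K1.
Round 3 — rule 1, derive W2.
Closure: {A3, B8, E8, J, K1, L7, N8, P6, R3, S, V9, W2} — 12 facts.

12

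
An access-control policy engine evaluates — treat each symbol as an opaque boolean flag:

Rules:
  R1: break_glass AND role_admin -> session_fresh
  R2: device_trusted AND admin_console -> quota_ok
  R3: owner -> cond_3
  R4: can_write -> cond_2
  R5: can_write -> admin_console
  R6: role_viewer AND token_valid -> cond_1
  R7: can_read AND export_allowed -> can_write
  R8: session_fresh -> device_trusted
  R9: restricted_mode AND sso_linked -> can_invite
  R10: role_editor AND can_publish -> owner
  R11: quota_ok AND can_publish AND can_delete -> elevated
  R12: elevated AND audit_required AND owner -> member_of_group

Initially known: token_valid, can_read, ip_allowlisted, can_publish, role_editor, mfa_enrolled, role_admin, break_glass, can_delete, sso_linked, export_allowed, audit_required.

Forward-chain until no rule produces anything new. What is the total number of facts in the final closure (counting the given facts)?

22

Round 1 fires R1, R7, R10, giving session_fresh, can_write, owner.
Round 2 fires R3, R4, R5, R8, giving cond_3, cond_2, admin_console, device_trusted.
Round 3 fires R2, giving quota_ok.
Round 4 fires R11, giving elevated.
Round 5 fires R12, giving member_of_group.
Closure: {admin_console, audit_required, break_glass, can_delete, can_publish, can_read, can_write, cond_2, cond_3, device_trusted, elevated, export_allowed, ip_allowlisted, member_of_group, mfa_enrolled, owner, quota_ok, role_admin, role_editor, session_fresh, sso_linked, token_valid} — 22 facts.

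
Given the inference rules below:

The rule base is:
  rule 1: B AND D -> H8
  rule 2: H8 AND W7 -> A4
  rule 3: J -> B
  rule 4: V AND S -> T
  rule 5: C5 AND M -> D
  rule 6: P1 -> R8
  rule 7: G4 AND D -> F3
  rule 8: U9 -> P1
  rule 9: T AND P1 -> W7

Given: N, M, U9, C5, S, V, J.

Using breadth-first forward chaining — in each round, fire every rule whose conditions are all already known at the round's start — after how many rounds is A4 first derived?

3

[1] rule 3 [J -> B]; rule 4 [V AND S -> T]; rule 5 [C5 AND M -> D]; rule 8 [U9 -> P1]. ⇒ new: B, T, D, P1.
[2] rule 1 [B AND D -> H8]; rule 6 [P1 -> R8]; rule 9 [T AND P1 -> W7]. ⇒ new: H8, R8, W7.
[3] rule 2 [H8 AND W7 -> A4]. ⇒ new: A4.
A4 first appears in round 3.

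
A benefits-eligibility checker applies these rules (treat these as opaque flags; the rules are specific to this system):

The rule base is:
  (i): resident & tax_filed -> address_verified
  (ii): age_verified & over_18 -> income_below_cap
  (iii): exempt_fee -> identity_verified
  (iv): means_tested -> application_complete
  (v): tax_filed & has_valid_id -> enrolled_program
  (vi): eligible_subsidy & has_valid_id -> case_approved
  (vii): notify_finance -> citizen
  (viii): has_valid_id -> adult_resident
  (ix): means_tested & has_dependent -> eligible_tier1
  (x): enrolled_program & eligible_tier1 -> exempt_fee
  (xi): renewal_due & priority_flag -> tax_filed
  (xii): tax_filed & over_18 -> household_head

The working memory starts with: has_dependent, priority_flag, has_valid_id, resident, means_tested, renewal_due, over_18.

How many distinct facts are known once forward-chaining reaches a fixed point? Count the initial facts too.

16

Round 1 — (iv), (viii), (ix), (xi), derive application_complete, adult_resident, eligible_tier1, tax_filed.
Round 2 — (i), (v), (xii), derive address_verified, enrolled_program, household_head.
Round 3 — (x), derive exempt_fee.
Round 4 — (iii), derive identity_verified.
Closure: {address_verified, adult_resident, application_complete, eligible_tier1, enrolled_program, exempt_fee, has_dependent, has_valid_id, household_head, identity_verified, means_tested, over_18, priority_flag, renewal_due, resident, tax_filed} — 16 facts.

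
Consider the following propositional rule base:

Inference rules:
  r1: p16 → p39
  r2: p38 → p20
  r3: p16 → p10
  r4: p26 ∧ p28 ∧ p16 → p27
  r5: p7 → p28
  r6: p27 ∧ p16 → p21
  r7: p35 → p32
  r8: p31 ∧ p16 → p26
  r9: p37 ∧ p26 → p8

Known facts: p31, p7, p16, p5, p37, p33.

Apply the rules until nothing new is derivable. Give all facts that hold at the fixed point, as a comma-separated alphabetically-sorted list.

[1] r1 [p16 → p39]; r3 [p16 → p10]; r5 [p7 → p28]; r8 [p31 ∧ p16 → p26]. ⇒ new: p39, p10, p28, p26.
[2] r4 [p26 ∧ p28 ∧ p16 → p27]; r9 [p37 ∧ p26 → p8]. ⇒ new: p27, p8.
[3] r6 [p27 ∧ p16 → p21]. ⇒ new: p21.

p10, p16, p21, p26, p27, p28, p31, p33, p37, p39, p5, p7, p8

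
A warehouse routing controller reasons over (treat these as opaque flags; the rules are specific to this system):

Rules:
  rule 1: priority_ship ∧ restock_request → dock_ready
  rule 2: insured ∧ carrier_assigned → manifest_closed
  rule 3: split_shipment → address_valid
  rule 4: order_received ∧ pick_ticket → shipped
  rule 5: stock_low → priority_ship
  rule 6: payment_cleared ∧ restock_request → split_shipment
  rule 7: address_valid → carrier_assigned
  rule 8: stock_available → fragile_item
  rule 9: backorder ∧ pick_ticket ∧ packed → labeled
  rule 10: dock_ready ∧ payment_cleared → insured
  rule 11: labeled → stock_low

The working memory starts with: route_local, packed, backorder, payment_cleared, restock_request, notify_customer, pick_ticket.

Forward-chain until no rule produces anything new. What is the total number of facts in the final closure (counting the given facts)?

Round 1 fires rule 6, rule 9, giving split_shipment, labeled.
Round 2 fires rule 3, rule 11, giving address_valid, stock_low.
Round 3 fires rule 5, rule 7, giving priority_ship, carrier_assigned.
Round 4 fires rule 1, giving dock_ready.
Round 5 fires rule 10, giving insured.
Round 6 fires rule 2, giving manifest_closed.
Closure: {address_valid, backorder, carrier_assigned, dock_ready, insured, labeled, manifest_closed, notify_customer, packed, payment_cleared, pick_ticket, priority_ship, restock_request, route_local, split_shipment, stock_low} — 16 facts.

16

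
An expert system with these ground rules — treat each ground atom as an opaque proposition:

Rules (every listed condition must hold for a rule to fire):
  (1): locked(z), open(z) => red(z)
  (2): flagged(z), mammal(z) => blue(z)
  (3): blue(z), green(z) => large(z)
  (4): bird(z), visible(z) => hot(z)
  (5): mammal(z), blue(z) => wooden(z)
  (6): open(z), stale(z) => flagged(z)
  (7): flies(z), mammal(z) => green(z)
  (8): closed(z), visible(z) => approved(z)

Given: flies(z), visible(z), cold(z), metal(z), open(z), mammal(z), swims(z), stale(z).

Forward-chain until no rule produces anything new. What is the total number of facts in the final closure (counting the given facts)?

Round 1: (6) [open(z), stale(z) => flagged(z)]; (7) [flies(z), mammal(z) => green(z)]. New: flagged(z), green(z).
Round 2: (2) [flagged(z), mammal(z) => blue(z)]. New: blue(z).
Round 3: (3) [blue(z), green(z) => large(z)]; (5) [mammal(z), blue(z) => wooden(z)]. New: large(z), wooden(z).
Closure: {blue(z), cold(z), flagged(z), flies(z), green(z), large(z), mammal(z), metal(z), open(z), stale(z), swims(z), visible(z), wooden(z)} — 13 facts.

13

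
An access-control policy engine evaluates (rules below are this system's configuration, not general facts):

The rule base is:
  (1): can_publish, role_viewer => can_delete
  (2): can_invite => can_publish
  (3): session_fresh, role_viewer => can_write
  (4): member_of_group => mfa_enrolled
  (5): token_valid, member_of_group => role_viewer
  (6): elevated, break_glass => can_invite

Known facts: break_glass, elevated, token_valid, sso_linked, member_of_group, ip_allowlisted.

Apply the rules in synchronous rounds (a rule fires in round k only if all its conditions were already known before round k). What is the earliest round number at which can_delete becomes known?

3

Round 1: (4) [member_of_group => mfa_enrolled]; (5) [token_valid, member_of_group => role_viewer]; (6) [elevated, break_glass => can_invite]. New: mfa_enrolled, role_viewer, can_invite.
Round 2: (2) [can_invite => can_publish]. New: can_publish.
Round 3: (1) [can_publish, role_viewer => can_delete]. New: can_delete.
can_delete first appears in round 3.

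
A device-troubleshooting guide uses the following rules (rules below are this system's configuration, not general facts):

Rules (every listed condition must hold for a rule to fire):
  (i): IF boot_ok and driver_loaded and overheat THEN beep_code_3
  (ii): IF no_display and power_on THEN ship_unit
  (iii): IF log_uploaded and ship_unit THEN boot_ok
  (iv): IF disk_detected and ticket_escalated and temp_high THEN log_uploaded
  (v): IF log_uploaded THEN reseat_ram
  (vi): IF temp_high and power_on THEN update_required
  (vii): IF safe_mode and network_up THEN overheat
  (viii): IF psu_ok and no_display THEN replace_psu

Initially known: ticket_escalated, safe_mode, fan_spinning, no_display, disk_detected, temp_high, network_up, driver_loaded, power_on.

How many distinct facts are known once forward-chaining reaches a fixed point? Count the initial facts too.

Round 1: (ii) [IF no_display and power_on THEN ship_unit]; (iv) [IF disk_detected and ticket_escalated and temp_high THEN log_uploaded]; (vi) [IF temp_high and power_on THEN update_required]; (vii) [IF safe_mode and network_up THEN overheat]. New: ship_unit, log_uploaded, update_required, overheat.
Round 2: (iii) [IF log_uploaded and ship_unit THEN boot_ok]; (v) [IF log_uploaded THEN reseat_ram]. New: boot_ok, reseat_ram.
Round 3: (i) [IF boot_ok and driver_loaded and overheat THEN beep_code_3]. New: beep_code_3.
Closure: {beep_code_3, boot_ok, disk_detected, driver_loaded, fan_spinning, log_uploaded, network_up, no_display, overheat, power_on, reseat_ram, safe_mode, ship_unit, temp_high, ticket_escalated, update_required} — 16 facts.

16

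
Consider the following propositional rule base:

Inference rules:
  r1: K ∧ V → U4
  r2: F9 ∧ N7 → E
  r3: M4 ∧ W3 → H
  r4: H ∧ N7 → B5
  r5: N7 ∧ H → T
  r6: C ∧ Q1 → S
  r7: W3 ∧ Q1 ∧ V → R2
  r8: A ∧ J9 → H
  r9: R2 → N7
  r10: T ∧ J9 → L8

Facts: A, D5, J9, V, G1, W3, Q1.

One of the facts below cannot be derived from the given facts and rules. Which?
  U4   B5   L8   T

U4

[1] r7 [W3 ∧ Q1 ∧ V → R2]; r8 [A ∧ J9 → H]. ⇒ new: R2, H.
[2] r9 [R2 → N7]. ⇒ new: N7.
[3] r4 [H ∧ N7 → B5]; r5 [N7 ∧ H → T]. ⇒ new: B5, T.
[4] r10 [T ∧ J9 → L8]. ⇒ new: L8.
Derived: B5 (round 3), T (round 3), L8 (round 4). U4 never appears in any round.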